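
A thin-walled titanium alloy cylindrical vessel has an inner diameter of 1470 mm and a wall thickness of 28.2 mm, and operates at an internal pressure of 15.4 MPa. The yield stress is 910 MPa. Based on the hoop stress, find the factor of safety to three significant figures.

n = 2.27

σ_h = pD/(2t) = 15.4×1470/(2×28.2) = 401.4 MPa.
n = 910/401.4 = 2.267.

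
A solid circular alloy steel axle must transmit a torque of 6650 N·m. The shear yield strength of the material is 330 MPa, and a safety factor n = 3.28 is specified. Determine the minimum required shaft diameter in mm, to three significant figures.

d = 69.6 mm

Allowable shear stress τ_allow = 330/3.28 = 100.6 MPa.
For a solid shaft τ = 16T/(πd³), so d³ = 16T/(π τ_allow) = 16×6650000/(π×100.6) = 336600 mm³.
d = (336600)^(1/3) = 69.56 mm.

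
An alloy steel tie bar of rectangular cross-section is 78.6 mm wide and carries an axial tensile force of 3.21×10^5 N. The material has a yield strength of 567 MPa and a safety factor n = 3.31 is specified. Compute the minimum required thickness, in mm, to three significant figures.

σ_allow = 567/3.31 = 171.3 MPa.
Required area A = F/σ_allow = 321000/171.3 = 1874 mm².
t = A/w = 1874/78.6 = 23.84 mm.

t = 23.8 mm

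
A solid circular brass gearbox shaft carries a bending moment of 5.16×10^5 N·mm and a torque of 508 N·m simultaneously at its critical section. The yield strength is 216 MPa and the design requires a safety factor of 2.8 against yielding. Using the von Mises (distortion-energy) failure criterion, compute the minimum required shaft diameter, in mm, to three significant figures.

σ_allow = σ_y/n = 216/2.8 = 77.14 MPa.
For a solid shaft σ_b = 32M/(πd³) and τ = 16T/(πd³), so the von Mises stress is σ' = (16/πd³)·√(4M²+3T²).
√(4M²+3T²) = √(4×(516000)² + 3×(508000)²) = 1.356×10^6 N·mm.
d³ = 16×1.356×10^6/(π×77.14) = 89530 mm³.
d = 44.74 mm.

d = 44.7 mm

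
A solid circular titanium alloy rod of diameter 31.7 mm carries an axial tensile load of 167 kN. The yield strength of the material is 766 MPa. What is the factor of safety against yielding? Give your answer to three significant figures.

n = 3.62

A = πd²/4 = 789.2 mm².
σ = F/A = 167000/789.2 = 211.6 MPa.
n = 766/211.6 = 3.620.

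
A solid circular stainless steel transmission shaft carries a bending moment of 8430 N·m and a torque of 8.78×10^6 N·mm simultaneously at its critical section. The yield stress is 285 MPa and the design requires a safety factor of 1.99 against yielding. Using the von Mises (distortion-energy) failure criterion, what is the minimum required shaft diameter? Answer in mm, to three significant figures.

d = 93.1 mm

σ_allow = σ_y/n = 285/1.99 = 143.2 MPa.
For a solid shaft σ_b = 32M/(πd³) and τ = 16T/(πd³), so the von Mises stress is σ' = (16/πd³)·√(4M²+3T²).
√(4M²+3T²) = √(4×(8.430×10^6)² + 3×(8.780×10^6)²) = 2.271×10^7 N·mm.
d³ = 16×2.271×10^7/(π×143.2) = 807400 mm³.
d = 93.12 mm.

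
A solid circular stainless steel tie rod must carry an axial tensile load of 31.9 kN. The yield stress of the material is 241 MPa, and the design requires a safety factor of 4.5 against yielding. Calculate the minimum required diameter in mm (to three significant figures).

Allowable stress σ_allow = 241/4.5 = 53.56 MPa.
Required area A = F/σ_allow = 31900/53.56 = 595.6 mm².
A = πd²/4 → d = √(4A/π) = 27.54 mm.

d = 27.5 mm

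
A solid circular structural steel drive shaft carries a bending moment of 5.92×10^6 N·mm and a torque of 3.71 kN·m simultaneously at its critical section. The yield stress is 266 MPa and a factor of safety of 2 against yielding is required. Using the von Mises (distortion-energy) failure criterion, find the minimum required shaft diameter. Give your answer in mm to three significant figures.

σ_allow = σ_y/n = 266/2 = 133.0 MPa.
For a solid shaft σ_b = 32M/(πd³) and τ = 16T/(πd³), so the von Mises stress is σ' = (16/πd³)·√(4M²+3T²).
√(4M²+3T²) = √(4×(5.920×10^6)² + 3×(3.710×10^6)²) = 1.347×10^7 N·mm.
d³ = 16×1.347×10^7/(π×133.0) = 515900 mm³.
d = 80.20 mm.

d = 80.2 mm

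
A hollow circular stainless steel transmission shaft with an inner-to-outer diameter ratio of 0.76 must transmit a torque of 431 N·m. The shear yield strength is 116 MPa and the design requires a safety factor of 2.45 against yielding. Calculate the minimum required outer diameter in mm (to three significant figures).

τ_allow = 116/2.45 = 47.35 MPa.
For a hollow shaft τ = 16T/[πd_o³(1−k⁴)] with k = 0.76, so 1−k⁴ = 0.6664.
d_o³ = 16T/[π τ_allow (1−k⁴)] = 16×431000/(π×47.35×0.6664) = 69570 mm³.
d_o = 41.13 mm.

d_o = 41.1 mm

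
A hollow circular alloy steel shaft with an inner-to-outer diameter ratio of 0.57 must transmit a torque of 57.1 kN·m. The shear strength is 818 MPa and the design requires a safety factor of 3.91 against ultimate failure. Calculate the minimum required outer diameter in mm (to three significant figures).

τ_allow = 818/3.91 = 209.2 MPa.
For a hollow shaft τ = 16T/[πd_o³(1−k⁴)] with k = 0.57, so 1−k⁴ = 0.8944.
d_o³ = 16T/[π τ_allow (1−k⁴)] = 16×5.7100×10^7/(π×209.2×0.8944) = 1.554×10^6 mm³.
d_o = 115.8 mm.

d_o = 116 mm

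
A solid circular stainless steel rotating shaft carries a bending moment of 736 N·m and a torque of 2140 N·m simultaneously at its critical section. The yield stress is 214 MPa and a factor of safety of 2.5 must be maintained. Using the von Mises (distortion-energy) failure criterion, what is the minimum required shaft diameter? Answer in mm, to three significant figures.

σ_allow = σ_y/n = 214/2.5 = 85.60 MPa.
For a solid shaft σ_b = 32M/(πd³) and τ = 16T/(πd³), so the von Mises stress is σ' = (16/πd³)·√(4M²+3T²).
√(4M²+3T²) = √(4×(736000)² + 3×(2.140×10^6)²) = 3.988×10^6 N·mm.
d³ = 16×3.988×10^6/(π×85.60) = 237300 mm³.
d = 61.91 mm.

d = 61.9 mm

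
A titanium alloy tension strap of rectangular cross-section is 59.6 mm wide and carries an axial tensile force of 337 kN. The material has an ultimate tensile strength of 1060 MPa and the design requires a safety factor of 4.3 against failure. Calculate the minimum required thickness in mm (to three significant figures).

σ_allow = 1060/4.3 = 246.5 MPa.
Required area A = F/σ_allow = 337000/246.5 = 1367 mm².
t = A/w = 1367/59.6 = 22.94 mm.

t = 22.9 mm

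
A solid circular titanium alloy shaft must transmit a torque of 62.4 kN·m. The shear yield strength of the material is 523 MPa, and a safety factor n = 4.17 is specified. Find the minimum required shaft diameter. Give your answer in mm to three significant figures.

Allowable shear stress τ_allow = 523/4.17 = 125.4 MPa.
For a solid shaft τ = 16T/(πd³), so d³ = 16T/(π τ_allow) = 16×6.2400×10^7/(π×125.4) = 2.534×10^6 mm³.
d = (2.534×10^6)^(1/3) = 136.3 mm.

d = 136 mm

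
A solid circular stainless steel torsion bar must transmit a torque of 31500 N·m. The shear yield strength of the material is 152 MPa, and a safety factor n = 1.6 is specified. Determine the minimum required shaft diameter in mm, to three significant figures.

Allowable shear stress τ_allow = 152/1.6 = 95.00 MPa.
For a solid shaft τ = 16T/(πd³), so d³ = 16T/(π τ_allow) = 16×3.1500×10^7/(π×95.00) = 1.689×10^6 mm³.
d = (1.689×10^6)^(1/3) = 119.1 mm.

d = 119 mm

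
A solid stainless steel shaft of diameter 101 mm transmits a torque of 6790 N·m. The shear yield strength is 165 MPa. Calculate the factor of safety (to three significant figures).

n = 4.92

τ = 16T/(πd³) = 16×6790000/(π×101³) = 33.56 MPa.
n = τ_limit/τ = 165/33.56 = 4.916.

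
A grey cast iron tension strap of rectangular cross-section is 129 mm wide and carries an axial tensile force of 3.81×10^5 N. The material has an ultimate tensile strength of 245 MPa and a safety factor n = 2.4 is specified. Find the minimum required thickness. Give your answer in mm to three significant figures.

σ_allow = 245/2.4 = 102.1 MPa.
Required area A = F/σ_allow = 381000/102.1 = 3732 mm².
t = A/w = 3732/129 = 28.93 mm.

t = 28.9 mm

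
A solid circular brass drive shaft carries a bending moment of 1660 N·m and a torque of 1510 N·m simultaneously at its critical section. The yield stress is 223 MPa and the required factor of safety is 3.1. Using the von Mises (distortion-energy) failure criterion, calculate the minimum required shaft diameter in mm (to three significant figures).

σ_allow = σ_y/n = 223/3.1 = 71.94 MPa.
For a solid shaft σ_b = 32M/(πd³) and τ = 16T/(πd³), so the von Mises stress is σ' = (16/πd³)·√(4M²+3T²).
√(4M²+3T²) = √(4×(1.660×10^6)² + 3×(1.510×10^6)²) = 4.226×10^6 N·mm.
d³ = 16×4.226×10^6/(π×71.94) = 299200 mm³.
d = 66.89 mm.

d = 66.9 mm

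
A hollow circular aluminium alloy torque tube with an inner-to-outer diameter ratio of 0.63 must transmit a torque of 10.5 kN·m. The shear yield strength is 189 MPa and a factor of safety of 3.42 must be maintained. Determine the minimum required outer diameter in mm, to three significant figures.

τ_allow = 189/3.42 = 55.26 MPa.
For a hollow shaft τ = 16T/[πd_o³(1−k⁴)] with k = 0.63, so 1−k⁴ = 0.8425.
d_o³ = 16T/[π τ_allow (1−k⁴)] = 16×1.0500×10^7/(π×55.26×0.8425) = 1.149×10^6 mm³.
d_o = 104.7 mm.

d_o = 105 mm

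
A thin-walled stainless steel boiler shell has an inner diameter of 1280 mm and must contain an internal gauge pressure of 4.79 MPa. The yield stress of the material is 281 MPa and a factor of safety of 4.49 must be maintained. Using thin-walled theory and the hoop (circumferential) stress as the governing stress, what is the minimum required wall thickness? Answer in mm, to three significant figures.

t = 49.0 mm

σ_allow = 281/4.49 = 62.58 MPa.
Hoop stress σ_h = pD/(2t), so t = pD/(2σ_allow) = 4.79×1280/(2×62.58) = 48.98 mm.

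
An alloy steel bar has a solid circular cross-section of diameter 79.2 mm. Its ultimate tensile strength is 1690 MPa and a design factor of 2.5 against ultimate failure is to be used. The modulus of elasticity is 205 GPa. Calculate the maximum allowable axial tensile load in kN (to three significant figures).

σ_allow = 1690/2.5 = 676.0 MPa.
A = πd²/4 = π×79.2²/4 = 4927 mm².
F_allow = σ_allow × A = 676.0×4927 = 3.330×10^6 N.

F_allow = 3330 kN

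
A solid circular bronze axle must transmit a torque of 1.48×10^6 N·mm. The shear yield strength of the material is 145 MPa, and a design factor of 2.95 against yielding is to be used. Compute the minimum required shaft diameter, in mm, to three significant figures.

Allowable shear stress τ_allow = 145/2.95 = 49.15 MPa.
For a solid shaft τ = 16T/(πd³), so d³ = 16T/(π τ_allow) = 16×1480000/(π×49.15) = 153400 mm³.
d = (153400)^(1/3) = 53.53 mm.

d = 53.5 mm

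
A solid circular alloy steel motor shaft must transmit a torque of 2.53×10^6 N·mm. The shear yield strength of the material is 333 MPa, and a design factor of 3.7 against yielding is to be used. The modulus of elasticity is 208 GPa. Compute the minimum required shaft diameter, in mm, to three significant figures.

Allowable shear stress τ_allow = 333/3.7 = 90.00 MPa.
For a solid shaft τ = 16T/(πd³), so d³ = 16T/(π τ_allow) = 16×2530000/(π×90.00) = 143200 mm³.
d = (143200)^(1/3) = 52.31 mm.

d = 52.3 mm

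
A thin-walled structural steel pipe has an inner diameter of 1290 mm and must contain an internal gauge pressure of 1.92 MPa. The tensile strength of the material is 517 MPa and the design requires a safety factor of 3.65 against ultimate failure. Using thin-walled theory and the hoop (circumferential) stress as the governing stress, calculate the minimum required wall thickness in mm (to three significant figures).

t = 8.74 mm

σ_allow = 517/3.65 = 141.6 MPa.
Hoop stress σ_h = pD/(2t), so t = pD/(2σ_allow) = 1.92×1290/(2×141.6) = 8.743 mm.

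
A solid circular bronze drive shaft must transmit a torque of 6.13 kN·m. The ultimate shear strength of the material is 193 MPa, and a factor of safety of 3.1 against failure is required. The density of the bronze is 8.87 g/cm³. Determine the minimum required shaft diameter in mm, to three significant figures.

d = 79.4 mm

Allowable shear stress τ_allow = 193/3.1 = 62.26 MPa.
For a solid shaft τ = 16T/(πd³), so d³ = 16T/(π τ_allow) = 16×6130000/(π×62.26) = 501500 mm³.
d = (501500)^(1/3) = 79.45 mm.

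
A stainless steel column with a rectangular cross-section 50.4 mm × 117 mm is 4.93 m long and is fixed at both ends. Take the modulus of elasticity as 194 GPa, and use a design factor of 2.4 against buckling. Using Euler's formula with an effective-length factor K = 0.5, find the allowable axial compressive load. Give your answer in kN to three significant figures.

Buckling occurs about the weak axis: I_min = h·b³/12 = 117×50.4³/12 = 1.248×10^6 mm⁴ (b = 50.4 mm is the smaller dimension).
Effective length L_e = KL = 0.5×4.93 m = 2465 mm.
Euler critical load P_cr = π²EI/L_e² = π²×194000×1.248×10^6/2465² = 393300 N.
P_allow = P_cr/n = 393300/2.4 = 163900 N.

P_allow = 164 kN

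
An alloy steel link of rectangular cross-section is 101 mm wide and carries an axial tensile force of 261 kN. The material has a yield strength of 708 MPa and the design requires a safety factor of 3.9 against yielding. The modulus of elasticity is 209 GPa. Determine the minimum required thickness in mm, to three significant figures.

t = 14.2 mm

σ_allow = 708/3.9 = 181.5 MPa.
Required area A = F/σ_allow = 261000/181.5 = 1438 mm².
t = A/w = 1438/101 = 14.23 mm.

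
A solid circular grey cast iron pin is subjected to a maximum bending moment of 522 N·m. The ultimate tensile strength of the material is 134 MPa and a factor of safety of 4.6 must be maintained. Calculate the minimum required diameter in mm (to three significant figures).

d = 56.7 mm

σ_allow = 134/4.6 = 29.13 MPa.
For a solid circular section σ = 32M/(πd³), so d³ = 32M/(π σ_allow) = 32×522000/(π×29.13) = 182500 mm³.
d = 56.73 mm.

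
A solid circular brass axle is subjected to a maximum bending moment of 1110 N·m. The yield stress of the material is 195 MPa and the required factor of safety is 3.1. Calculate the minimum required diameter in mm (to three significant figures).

d = 56.4 mm

σ_allow = 195/3.1 = 62.90 MPa.
For a solid circular section σ = 32M/(πd³), so d³ = 32M/(π σ_allow) = 32×1110000/(π×62.90) = 179700 mm³.
d = 56.44 mm.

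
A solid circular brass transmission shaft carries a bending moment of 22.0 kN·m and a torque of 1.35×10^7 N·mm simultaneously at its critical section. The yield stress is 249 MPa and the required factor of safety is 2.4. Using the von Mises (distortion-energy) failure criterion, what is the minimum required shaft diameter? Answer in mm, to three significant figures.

σ_allow = σ_y/n = 249/2.4 = 103.8 MPa.
For a solid shaft σ_b = 32M/(πd³) and τ = 16T/(πd³), so the von Mises stress is σ' = (16/πd³)·√(4M²+3T²).
√(4M²+3T²) = √(4×(2.200×10^7)² + 3×(1.350×10^7)²) = 4.983×10^7 N·mm.
d³ = 16×4.983×10^7/(π×103.8) = 2.446×10^6 mm³.
d = 134.7 mm.

d = 135 mm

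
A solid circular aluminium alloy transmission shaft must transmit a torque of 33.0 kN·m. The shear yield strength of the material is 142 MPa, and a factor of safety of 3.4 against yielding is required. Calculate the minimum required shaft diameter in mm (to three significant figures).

d = 159 mm

Allowable shear stress τ_allow = 142/3.4 = 41.76 MPa.
For a solid shaft τ = 16T/(πd³), so d³ = 16T/(π τ_allow) = 16×3.3000×10^7/(π×41.76) = 4.024×10^6 mm³.
d = (4.024×10^6)^(1/3) = 159.1 mm.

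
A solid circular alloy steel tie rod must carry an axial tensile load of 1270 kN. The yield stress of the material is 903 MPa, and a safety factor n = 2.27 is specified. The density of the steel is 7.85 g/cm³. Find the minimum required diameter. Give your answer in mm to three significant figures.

d = 63.8 mm

Allowable stress σ_allow = 903/2.27 = 397.8 MPa.
Required area A = F/σ_allow = 1270000/397.8 = 3193 mm².
A = πd²/4 → d = √(4A/π) = 63.76 mm.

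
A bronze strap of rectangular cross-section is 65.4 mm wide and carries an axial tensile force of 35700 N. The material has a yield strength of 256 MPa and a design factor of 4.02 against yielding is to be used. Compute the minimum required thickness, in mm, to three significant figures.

t = 8.57 mm

σ_allow = 256/4.02 = 63.68 MPa.
Required area A = F/σ_allow = 35700/63.68 = 560.6 mm².
t = A/w = 560.6/65.4 = 8.572 mm.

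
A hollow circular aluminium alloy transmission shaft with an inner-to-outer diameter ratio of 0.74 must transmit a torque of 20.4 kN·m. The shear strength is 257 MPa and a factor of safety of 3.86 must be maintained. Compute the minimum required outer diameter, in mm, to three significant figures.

d_o = 131 mm

τ_allow = 257/3.86 = 66.58 MPa.
For a hollow shaft τ = 16T/[πd_o³(1−k⁴)] with k = 0.74, so 1−k⁴ = 0.7001.
d_o³ = 16T/[π τ_allow (1−k⁴)] = 16×2.0400×10^7/(π×66.58×0.7001) = 2.229×10^6 mm³.
d_o = 130.6 mm.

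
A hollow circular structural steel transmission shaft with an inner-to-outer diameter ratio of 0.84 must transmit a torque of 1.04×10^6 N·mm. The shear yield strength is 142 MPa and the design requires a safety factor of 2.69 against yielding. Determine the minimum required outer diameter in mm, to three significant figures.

d_o = 58.5 mm

τ_allow = 142/2.69 = 52.79 MPa.
For a hollow shaft τ = 16T/[πd_o³(1−k⁴)] with k = 0.84, so 1−k⁴ = 0.5021.
d_o³ = 16T/[π τ_allow (1−k⁴)] = 16×1040000/(π×52.79×0.5021) = 199800 mm³.
d_o = 58.46 mm.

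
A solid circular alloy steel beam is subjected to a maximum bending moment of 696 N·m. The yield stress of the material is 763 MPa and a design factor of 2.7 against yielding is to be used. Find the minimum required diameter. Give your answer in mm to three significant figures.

d = 29.3 mm

σ_allow = 763/2.7 = 282.6 MPa.
For a solid circular section σ = 32M/(πd³), so d³ = 32M/(π σ_allow) = 32×696000/(π×282.6) = 25090 mm³.
d = 29.27 mm.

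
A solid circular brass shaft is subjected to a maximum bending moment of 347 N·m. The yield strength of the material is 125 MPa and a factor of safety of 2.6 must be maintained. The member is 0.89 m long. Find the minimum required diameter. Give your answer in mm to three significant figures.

σ_allow = 125/2.6 = 48.08 MPa.
For a solid circular section σ = 32M/(πd³), so d³ = 32M/(π σ_allow) = 32×347000/(π×48.08) = 73520 mm³.
d = 41.89 mm.

d = 41.9 mm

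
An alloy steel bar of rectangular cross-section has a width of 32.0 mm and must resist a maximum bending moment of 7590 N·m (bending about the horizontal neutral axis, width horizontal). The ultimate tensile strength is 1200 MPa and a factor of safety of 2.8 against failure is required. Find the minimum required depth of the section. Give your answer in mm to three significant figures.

σ_allow = 1200/2.8 = 428.6 MPa.
For a rectangular section σ = 6M/(bh²), so h² = 6M/(b σ_allow) = 6×7590000/(32.0×428.6) = 3321 mm².
h = 57.62 mm.

h = 57.6 mm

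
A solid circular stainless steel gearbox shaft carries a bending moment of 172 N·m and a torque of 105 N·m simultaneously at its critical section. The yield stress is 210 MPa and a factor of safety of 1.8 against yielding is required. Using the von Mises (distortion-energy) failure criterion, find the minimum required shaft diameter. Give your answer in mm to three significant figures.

d = 25.7 mm

σ_allow = σ_y/n = 210/1.8 = 116.7 MPa.
For a solid shaft σ_b = 32M/(πd³) and τ = 16T/(πd³), so the von Mises stress is σ' = (16/πd³)·√(4M²+3T²).
√(4M²+3T²) = √(4×(172000)² + 3×(105000)²) = 389100 N·mm.
d³ = 16×389100/(π×116.7) = 16990 mm³.
d = 25.71 mm.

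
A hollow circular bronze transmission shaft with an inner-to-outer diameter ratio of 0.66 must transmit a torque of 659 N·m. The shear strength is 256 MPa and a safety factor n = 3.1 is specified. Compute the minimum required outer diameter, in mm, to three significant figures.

d_o = 36.9 mm

τ_allow = 256/3.1 = 82.58 MPa.
For a hollow shaft τ = 16T/[πd_o³(1−k⁴)] with k = 0.66, so 1−k⁴ = 0.8103.
d_o³ = 16T/[π τ_allow (1−k⁴)] = 16×659000/(π×82.58×0.8103) = 50160 mm³.
d_o = 36.88 mm.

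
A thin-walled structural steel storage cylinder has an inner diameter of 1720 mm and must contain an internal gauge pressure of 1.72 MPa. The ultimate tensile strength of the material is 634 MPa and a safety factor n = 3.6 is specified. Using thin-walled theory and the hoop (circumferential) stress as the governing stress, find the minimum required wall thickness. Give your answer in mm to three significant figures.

σ_allow = 634/3.6 = 176.1 MPa.
Hoop stress σ_h = pD/(2t), so t = pD/(2σ_allow) = 1.72×1720/(2×176.1) = 8.399 mm.

t = 8.40 mm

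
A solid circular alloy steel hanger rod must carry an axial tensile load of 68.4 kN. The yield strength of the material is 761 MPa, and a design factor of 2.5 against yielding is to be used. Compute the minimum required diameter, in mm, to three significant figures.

d = 16.9 mm

Allowable stress σ_allow = 761/2.5 = 304.4 MPa.
Required area A = F/σ_allow = 68400/304.4 = 224.7 mm².
A = πd²/4 → d = √(4A/π) = 16.91 mm.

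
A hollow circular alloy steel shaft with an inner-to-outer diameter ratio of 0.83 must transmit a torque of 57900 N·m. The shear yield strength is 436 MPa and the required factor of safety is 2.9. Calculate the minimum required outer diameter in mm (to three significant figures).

d_o = 155 mm

τ_allow = 436/2.9 = 150.3 MPa.
For a hollow shaft τ = 16T/[πd_o³(1−k⁴)] with k = 0.83, so 1−k⁴ = 0.5254.
d_o³ = 16T/[π τ_allow (1−k⁴)] = 16×5.7900×10^7/(π×150.3×0.5254) = 3.733×10^6 mm³.
d_o = 155.1 mm.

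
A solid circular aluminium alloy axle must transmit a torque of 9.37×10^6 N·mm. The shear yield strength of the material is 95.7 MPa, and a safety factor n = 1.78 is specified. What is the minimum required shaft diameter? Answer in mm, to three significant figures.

d = 96.1 mm

Allowable shear stress τ_allow = 95.7/1.78 = 53.76 MPa.
For a solid shaft τ = 16T/(πd³), so d³ = 16T/(π τ_allow) = 16×9370000/(π×53.76) = 887600 mm³.
d = (887600)^(1/3) = 96.10 mm.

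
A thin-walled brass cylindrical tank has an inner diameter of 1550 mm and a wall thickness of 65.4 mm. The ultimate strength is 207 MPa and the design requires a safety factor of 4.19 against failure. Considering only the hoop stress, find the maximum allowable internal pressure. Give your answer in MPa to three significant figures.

p_allow = 4.17 MPa

σ_allow = 207/4.19 = 49.40 MPa.
σ_h = pD/(2t) → p_allow = 2σ_allow t/D = 2×49.40×65.4/1550 = 4.169 MPa.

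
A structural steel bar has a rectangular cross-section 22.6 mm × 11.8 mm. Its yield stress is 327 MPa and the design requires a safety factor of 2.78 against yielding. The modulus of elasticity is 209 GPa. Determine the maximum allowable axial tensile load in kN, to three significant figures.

σ_allow = 327/2.78 = 117.6 MPa.
A = 22.6×11.8 = 266.7 mm².
F_allow = σ_allow × A = 117.6×266.7 = 31370 N.

F_allow = 31.4 kN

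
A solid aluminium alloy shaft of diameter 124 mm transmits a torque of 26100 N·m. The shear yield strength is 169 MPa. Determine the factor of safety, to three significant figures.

n = 2.42

τ = 16T/(πd³) = 16×2.6100×10^7/(π×124³) = 69.72 MPa.
n = τ_limit/τ = 169/69.72 = 2.424.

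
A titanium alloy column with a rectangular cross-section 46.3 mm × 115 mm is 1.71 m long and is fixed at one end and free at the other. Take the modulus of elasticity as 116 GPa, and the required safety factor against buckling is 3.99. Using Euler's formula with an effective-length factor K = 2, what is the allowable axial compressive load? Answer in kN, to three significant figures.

Buckling occurs about the weak axis: I_min = h·b³/12 = 115×46.3³/12 = 951200 mm⁴ (b = 46.3 mm is the smaller dimension).
Effective length L_e = KL = 2×1.71 m = 3420 mm.
Euler critical load P_cr = π²EI/L_e² = π²×116000×951200/3420² = 93100 N.
P_allow = P_cr/n = 93100/3.99 = 23330 N.

P_allow = 23.3 kN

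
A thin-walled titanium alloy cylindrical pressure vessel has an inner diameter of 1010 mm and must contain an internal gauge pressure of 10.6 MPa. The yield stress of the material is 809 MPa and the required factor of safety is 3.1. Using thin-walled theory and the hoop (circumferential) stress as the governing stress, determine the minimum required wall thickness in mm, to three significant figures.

σ_allow = 809/3.1 = 261.0 MPa.
Hoop stress σ_h = pD/(2t), so t = pD/(2σ_allow) = 10.6×1010/(2×261.0) = 20.51 mm.

t = 20.5 mm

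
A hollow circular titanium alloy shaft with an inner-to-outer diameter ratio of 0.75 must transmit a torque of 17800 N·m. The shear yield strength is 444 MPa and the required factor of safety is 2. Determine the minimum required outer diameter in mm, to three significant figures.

τ_allow = 444/2 = 222.0 MPa.
For a hollow shaft τ = 16T/[πd_o³(1−k⁴)] with k = 0.75, so 1−k⁴ = 0.6836.
d_o³ = 16T/[π τ_allow (1−k⁴)] = 16×1.7800×10^7/(π×222.0×0.6836) = 597400 mm³.
d_o = 84.22 mm.

d_o = 84.2 mm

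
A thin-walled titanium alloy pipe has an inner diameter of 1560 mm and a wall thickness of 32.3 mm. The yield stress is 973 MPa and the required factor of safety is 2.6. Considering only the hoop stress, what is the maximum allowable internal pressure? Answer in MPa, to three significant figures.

p_allow = 15.5 MPa

σ_allow = 973/2.6 = 374.2 MPa.
σ_h = pD/(2t) → p_allow = 2σ_allow t/D = 2×374.2×32.3/1560 = 15.50 MPa.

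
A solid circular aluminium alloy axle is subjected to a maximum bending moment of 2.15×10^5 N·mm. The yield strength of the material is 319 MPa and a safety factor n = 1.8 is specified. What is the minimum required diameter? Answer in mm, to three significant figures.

d = 23.1 mm

σ_allow = 319/1.8 = 177.2 MPa.
For a solid circular section σ = 32M/(πd³), so d³ = 32M/(π σ_allow) = 32×215000/(π×177.2) = 12360 mm³.
d = 23.12 mm.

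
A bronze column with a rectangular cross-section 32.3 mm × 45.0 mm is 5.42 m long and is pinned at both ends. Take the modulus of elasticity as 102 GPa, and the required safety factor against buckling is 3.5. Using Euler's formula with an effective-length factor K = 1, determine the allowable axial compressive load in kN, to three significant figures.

Buckling occurs about the weak axis: I_min = h·b³/12 = 45.0×32.3³/12 = 126400 mm⁴ (b = 32.3 mm is the smaller dimension).
Effective length L_e = KL = 1×5.42 m = 5420 mm.
Euler critical load P_cr = π²EI/L_e² = π²×102000×126400/5420² = 4331 N.
P_allow = P_cr/n = 4331/3.5 = 1237 N.

P_allow = 1.24 kN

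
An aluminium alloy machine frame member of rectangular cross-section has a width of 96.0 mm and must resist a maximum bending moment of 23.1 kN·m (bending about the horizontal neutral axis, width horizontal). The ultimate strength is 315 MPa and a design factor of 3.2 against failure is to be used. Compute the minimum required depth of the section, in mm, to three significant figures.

σ_allow = 315/3.2 = 98.44 MPa.
For a rectangular section σ = 6M/(bh²), so h² = 6M/(b σ_allow) = 6×2.3100×10^7/(96.0×98.44) = 14670 mm².
h = 121.1 mm.

h = 121 mm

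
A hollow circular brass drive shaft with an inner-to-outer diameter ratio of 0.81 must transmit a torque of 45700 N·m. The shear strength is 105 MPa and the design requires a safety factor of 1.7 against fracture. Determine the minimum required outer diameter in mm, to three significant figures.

τ_allow = 105/1.7 = 61.76 MPa.
For a hollow shaft τ = 16T/[πd_o³(1−k⁴)] with k = 0.81, so 1−k⁴ = 0.5695.
d_o³ = 16T/[π τ_allow (1−k⁴)] = 16×4.5700×10^7/(π×61.76×0.5695) = 6.616×10^6 mm³.
d_o = 187.7 mm.

d_o = 188 mm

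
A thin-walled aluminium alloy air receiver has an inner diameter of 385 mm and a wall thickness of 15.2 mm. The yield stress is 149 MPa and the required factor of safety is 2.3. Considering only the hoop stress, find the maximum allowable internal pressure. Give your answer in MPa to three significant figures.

p_allow = 5.12 MPa

σ_allow = 149/2.3 = 64.78 MPa.
σ_h = pD/(2t) → p_allow = 2σ_allow t/D = 2×64.78×15.2/385 = 5.115 MPa.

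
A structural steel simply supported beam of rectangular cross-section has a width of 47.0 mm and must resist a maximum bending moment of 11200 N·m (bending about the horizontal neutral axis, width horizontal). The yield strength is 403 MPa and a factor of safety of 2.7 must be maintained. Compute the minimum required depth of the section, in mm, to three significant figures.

σ_allow = 403/2.7 = 149.3 MPa.
For a rectangular section σ = 6M/(bh²), so h² = 6M/(b σ_allow) = 6×1.1200×10^7/(47.0×149.3) = 9579 mm².
h = 97.87 mm.

h = 97.9 mm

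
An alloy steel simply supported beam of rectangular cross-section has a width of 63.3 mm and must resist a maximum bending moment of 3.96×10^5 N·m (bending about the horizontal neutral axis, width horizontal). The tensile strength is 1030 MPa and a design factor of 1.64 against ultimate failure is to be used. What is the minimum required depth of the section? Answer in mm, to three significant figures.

σ_allow = 1030/1.64 = 628.0 MPa.
For a rectangular section σ = 6M/(bh²), so h² = 6M/(b σ_allow) = 6×3.9600×10^8/(63.3×628.0) = 59770 mm².
h = 244.5 mm.

h = 244 mm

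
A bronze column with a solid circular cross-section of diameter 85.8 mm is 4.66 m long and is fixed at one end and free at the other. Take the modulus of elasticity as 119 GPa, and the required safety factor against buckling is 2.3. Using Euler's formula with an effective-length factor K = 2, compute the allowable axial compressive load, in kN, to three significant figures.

P_allow = 15.6 kN

I = πd⁴/64 = π×85.8⁴/64 = 2.660×10^6 mm⁴.
Effective length L_e = KL = 2×4.66 m = 9320 mm.
Euler critical load P_cr = π²EI/L_e² = π²×119000×2.660×10^6/9320² = 35970 N.
P_allow = P_cr/n = 35970/2.3 = 15640 N.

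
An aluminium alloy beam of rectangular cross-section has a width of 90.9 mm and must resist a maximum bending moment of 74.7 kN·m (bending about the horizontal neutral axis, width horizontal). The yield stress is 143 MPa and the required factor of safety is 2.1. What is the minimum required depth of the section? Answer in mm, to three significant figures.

h = 269 mm

σ_allow = 143/2.1 = 68.10 MPa.
For a rectangular section σ = 6M/(bh²), so h² = 6M/(b σ_allow) = 6×7.4700×10^7/(90.9×68.10) = 72410 mm².
h = 269.1 mm.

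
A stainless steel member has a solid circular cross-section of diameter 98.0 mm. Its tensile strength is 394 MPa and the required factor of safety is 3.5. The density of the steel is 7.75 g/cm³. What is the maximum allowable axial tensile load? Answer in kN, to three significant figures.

σ_allow = 394/3.5 = 112.6 MPa.
A = πd²/4 = π×98.0²/4 = 7543 mm².
F_allow = σ_allow × A = 112.6×7543 = 849100 N.

F_allow = 849 kN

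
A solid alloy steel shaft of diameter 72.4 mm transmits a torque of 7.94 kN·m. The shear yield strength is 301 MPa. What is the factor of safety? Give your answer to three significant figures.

n = 2.82

τ = 16T/(πd³) = 16×7940000/(π×72.4³) = 106.6 MPa.
n = τ_limit/τ = 301/106.6 = 2.825.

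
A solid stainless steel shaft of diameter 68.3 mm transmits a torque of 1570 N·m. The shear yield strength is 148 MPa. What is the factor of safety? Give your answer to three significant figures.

n = 5.90

τ = 16T/(πd³) = 16×1570000/(π×68.3³) = 25.10 MPa.
n = τ_limit/τ = 148/25.10 = 5.897.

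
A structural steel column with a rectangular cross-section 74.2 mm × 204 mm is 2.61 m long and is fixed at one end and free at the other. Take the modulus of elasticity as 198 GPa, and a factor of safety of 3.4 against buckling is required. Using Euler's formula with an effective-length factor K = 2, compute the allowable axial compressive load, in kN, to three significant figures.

P_allow = 146 kN

Buckling occurs about the weak axis: I_min = h·b³/12 = 204×74.2³/12 = 6.945×10^6 mm⁴ (b = 74.2 mm is the smaller dimension).
Effective length L_e = KL = 2×2.61 m = 5220 mm.
Euler critical load P_cr = π²EI/L_e² = π²×198000×6.945×10^6/5220² = 498100 N.
P_allow = P_cr/n = 498100/3.4 = 146500 N.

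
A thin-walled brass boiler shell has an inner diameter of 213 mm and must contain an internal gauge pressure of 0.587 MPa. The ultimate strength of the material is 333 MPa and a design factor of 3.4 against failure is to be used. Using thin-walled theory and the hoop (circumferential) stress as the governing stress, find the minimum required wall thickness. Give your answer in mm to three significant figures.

t = 0.638 mm

σ_allow = 333/3.4 = 97.94 MPa.
Hoop stress σ_h = pD/(2t), so t = pD/(2σ_allow) = 0.587×213/(2×97.94) = 0.6383 mm.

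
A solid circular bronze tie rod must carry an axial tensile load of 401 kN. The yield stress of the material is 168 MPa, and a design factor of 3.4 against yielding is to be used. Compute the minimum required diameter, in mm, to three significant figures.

Allowable stress σ_allow = 168/3.4 = 49.41 MPa.
Required area A = F/σ_allow = 401000/49.41 = 8115 mm².
A = πd²/4 → d = √(4A/π) = 101.7 mm.

d = 102 mm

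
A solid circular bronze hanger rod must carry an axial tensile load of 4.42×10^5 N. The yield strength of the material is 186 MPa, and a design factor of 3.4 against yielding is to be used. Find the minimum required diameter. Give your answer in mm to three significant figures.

Allowable stress σ_allow = 186/3.4 = 54.71 MPa.
Required area A = F/σ_allow = 442000/54.71 = 8080 mm².
A = πd²/4 → d = √(4A/π) = 101.4 mm.

d = 101 mm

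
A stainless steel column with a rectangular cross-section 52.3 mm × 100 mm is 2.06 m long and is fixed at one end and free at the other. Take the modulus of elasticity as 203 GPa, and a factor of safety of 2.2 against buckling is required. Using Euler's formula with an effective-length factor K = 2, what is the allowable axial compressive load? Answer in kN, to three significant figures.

Buckling occurs about the weak axis: I_min = h·b³/12 = 100×52.3³/12 = 1.192×10^6 mm⁴ (b = 52.3 mm is the smaller dimension).
Effective length L_e = KL = 2×2.06 m = 4120 mm.
Euler critical load P_cr = π²EI/L_e² = π²×203000×1.192×10^6/4120² = 140700 N.
P_allow = P_cr/n = 140700/2.2 = 63960 N.

P_allow = 64.0 kN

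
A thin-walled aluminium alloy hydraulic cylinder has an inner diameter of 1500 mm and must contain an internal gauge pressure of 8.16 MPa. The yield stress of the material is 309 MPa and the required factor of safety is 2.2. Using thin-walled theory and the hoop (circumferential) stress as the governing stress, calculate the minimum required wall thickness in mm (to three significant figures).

t = 43.6 mm

σ_allow = 309/2.2 = 140.5 MPa.
Hoop stress σ_h = pD/(2t), so t = pD/(2σ_allow) = 8.16×1500/(2×140.5) = 43.57 mm.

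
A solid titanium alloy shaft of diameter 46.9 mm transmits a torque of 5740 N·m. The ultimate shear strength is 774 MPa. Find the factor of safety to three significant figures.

τ = 16T/(πd³) = 16×5740000/(π×46.9³) = 283.4 MPa.
n = τ_limit/τ = 774/283.4 = 2.731.

n = 2.73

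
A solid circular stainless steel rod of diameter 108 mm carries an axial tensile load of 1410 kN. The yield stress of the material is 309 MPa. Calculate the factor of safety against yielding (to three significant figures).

A = πd²/4 = 9161 mm².
σ = F/A = 1410000/9161 = 153.9 MPa.
n = 309/153.9 = 2.008.

n = 2.01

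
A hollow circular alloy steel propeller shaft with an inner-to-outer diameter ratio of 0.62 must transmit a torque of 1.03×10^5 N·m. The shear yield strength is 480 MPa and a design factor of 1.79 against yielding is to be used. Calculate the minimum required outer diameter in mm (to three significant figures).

d_o = 132 mm

τ_allow = 480/1.79 = 268.2 MPa.
For a hollow shaft τ = 16T/[πd_o³(1−k⁴)] with k = 0.62, so 1−k⁴ = 0.8522.
d_o³ = 16T/[π τ_allow (1−k⁴)] = 16×1.0300×10^8/(π×268.2×0.8522) = 2.295×10^6 mm³.
d_o = 131.9 mm.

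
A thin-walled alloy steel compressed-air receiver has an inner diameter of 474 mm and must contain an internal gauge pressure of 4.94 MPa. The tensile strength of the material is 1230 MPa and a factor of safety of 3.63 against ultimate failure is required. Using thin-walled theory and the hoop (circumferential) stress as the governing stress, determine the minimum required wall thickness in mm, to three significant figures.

σ_allow = 1230/3.63 = 338.8 MPa.
Hoop stress σ_h = pD/(2t), so t = pD/(2σ_allow) = 4.94×474/(2×338.8) = 3.455 mm.

t = 3.46 mm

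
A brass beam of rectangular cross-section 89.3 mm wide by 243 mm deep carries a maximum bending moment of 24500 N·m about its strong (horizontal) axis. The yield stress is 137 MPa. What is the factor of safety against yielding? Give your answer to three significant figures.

Section modulus S = bh²/6 = 89.3×243²/6 = 878800 mm³.
σ = M/S = 2.4500×10^7/878800 = 27.88 MPa.
n = 137/27.88 = 4.914.

n = 4.91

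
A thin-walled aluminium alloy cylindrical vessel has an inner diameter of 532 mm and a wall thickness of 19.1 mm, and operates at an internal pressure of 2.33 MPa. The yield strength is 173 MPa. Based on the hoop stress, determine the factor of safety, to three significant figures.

n = 5.33

σ_h = pD/(2t) = 2.33×532/(2×19.1) = 32.45 MPa.
n = 173/32.45 = 5.331.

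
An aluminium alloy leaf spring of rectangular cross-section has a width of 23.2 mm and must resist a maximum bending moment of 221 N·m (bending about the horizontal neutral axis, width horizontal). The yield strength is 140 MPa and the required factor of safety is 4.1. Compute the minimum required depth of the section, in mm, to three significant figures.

σ_allow = 140/4.1 = 34.15 MPa.
For a rectangular section σ = 6M/(bh²), so h² = 6M/(b σ_allow) = 6×221000/(23.2×34.15) = 1674 mm².
h = 40.91 mm.

h = 40.9 mm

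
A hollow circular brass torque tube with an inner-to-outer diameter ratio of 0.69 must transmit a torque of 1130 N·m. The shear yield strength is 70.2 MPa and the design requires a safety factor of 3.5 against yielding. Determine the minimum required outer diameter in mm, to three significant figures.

d_o = 71.9 mm

τ_allow = 70.2/3.5 = 20.06 MPa.
For a hollow shaft τ = 16T/[πd_o³(1−k⁴)] with k = 0.69, so 1−k⁴ = 0.7733.
d_o³ = 16T/[π τ_allow (1−k⁴)] = 16×1130000/(π×20.06×0.7733) = 371000 mm³.
d_o = 71.86 mm.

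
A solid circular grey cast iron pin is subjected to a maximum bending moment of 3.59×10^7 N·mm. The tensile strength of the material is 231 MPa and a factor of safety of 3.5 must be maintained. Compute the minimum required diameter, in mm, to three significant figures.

σ_allow = 231/3.5 = 66.00 MPa.
For a solid circular section σ = 32M/(πd³), so d³ = 32M/(π σ_allow) = 32×3.5900×10^7/(π×66.00) = 5.541×10^6 mm³.
d = 176.9 mm.

d = 177 mm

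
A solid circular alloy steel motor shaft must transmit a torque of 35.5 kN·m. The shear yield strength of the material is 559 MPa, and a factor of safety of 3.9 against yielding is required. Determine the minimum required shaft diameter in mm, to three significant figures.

d = 108 mm

Allowable shear stress τ_allow = 559/3.9 = 143.3 MPa.
For a solid shaft τ = 16T/(πd³), so d³ = 16T/(π τ_allow) = 16×3.5500×10^7/(π×143.3) = 1.261×10^6 mm³.
d = (1.261×10^6)^(1/3) = 108.0 mm.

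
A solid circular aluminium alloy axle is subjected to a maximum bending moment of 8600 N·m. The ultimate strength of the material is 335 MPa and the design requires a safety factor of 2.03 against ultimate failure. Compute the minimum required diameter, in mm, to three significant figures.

d = 81.0 mm

σ_allow = 335/2.03 = 165.0 MPa.
For a solid circular section σ = 32M/(πd³), so d³ = 32M/(π σ_allow) = 32×8600000/(π×165.0) = 530800 mm³.
d = 80.97 mm.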